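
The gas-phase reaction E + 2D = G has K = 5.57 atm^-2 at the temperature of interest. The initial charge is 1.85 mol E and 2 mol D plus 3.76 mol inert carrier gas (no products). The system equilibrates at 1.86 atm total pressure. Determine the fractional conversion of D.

Basis: 2 mol D initially; let X = conversion of D. Extent ξ = X.
Moles: n_E = 1.85 − X; n_D = 2 − 2X; n_G = X; n_I = 3.76 (inert).
Summing: n_T = 7.61 − 2X.
Mole fractions y_i = n_i/n_T; K = p_G / (p_E p_D^2) with p_i = y_i·P.
This yields a degree-3 equation in X; solving on (0,1), X = 0.528.

X = 0.528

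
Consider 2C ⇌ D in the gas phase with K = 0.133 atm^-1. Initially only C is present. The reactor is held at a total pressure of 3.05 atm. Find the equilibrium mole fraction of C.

y_C = 0.764

Take 1 mol C as basis and let X be its fractional conversion, so ξ = 0.5X.
Mole table: n_C = 1 − X; n_D = 0.5X.
Total moles n_T = 1 − 0.5X.
With p_i = (n_i/n_T)P, K = p_D / (p_C^2).
Setting this equal to 0.133 atm^-1 and taking the physical root (0 < X < 1) gives X = 0.383.
Then n_C = 0.617, n_T = 0.809, so y_C = 0.764.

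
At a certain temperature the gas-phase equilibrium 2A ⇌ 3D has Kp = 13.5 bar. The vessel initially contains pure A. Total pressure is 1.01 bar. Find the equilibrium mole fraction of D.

y_D = 0.803

Basis: 1 mol A initially; let X = conversion of A. Extent ξ = 0.5X.
Mole table: n_A = 1 − X; n_D = 1.5X.
Summing: n_T = 1 + 0.5X.
With p_i = (n_i/n_T)P, Kp = p_D^3 / (p_A^2).
Substituting and setting equal to 13.5 bar gives a polynomial in X; the root in (0,1) is X = 0.731.
Then n_D = 1.1, n_T = 1.37, so y_D = 0.803.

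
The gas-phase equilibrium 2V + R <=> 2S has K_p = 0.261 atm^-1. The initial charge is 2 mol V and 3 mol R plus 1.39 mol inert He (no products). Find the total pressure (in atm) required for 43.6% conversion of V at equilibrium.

P = 5.32 atm

Let X = conversion of V (basis 2 mol V); extent of reaction ξ = X.
Species balance: n_V = 2 − 2X; n_R = 3 − X; n_S = 2X; n_I = 1.39 (inert).
Summing: n_T = 6.39 − X.
K_p = p_S^2 / (p_V^2 p_R) with p_i = (n_i/n_T)·P.
At X = 0.436: the mole-fraction product g(X) = Π y_i^ν_i = 1.388. Since K_p = g(X)·P^{-1}, P = (g/K_p)^(1/1) = (1.388/0.261)^(1/1) = 5.32 atm.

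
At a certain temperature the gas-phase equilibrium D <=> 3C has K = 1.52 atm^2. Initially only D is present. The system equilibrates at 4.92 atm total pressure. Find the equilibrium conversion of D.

Let X = conversion of D (basis 1 mol D); extent of reaction ξ = X.
Mole table: n_D = 1 − X; n_C = 3X.
Total moles n_T = 1 + 2X.
Mole fractions y_i = n_i/n_T; K = p_C^3 / (p_D) with p_i = y_i·P.
Equating to 1.52 atm^2 and solving on 0 < X < 1: X = 0.149.

X = 0.149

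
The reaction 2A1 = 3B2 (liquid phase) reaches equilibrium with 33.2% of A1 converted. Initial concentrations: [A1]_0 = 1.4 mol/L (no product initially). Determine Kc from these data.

Let X = conversion of A1.
Concentrations: [A1] = 1.4 − 1.4X; [B2] = 2.1X.
At X = 0.332: [A1] = 0.935, [B2] = 0.697.
Kc = [B2]^3 / ([A1]^2) = 0.387 mol/L.

Kc = 0.387 mol/L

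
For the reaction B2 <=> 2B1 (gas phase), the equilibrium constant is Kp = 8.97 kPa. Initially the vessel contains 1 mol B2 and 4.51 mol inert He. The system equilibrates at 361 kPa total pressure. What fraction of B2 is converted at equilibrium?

X = 0.171

Let X = conversion of B2 (basis 1 mol B2); extent of reaction ξ = X.
Species balance: n_B2 = 1 − X; n_B1 = 2X; n_I = 4.51 (inert).
Summing: n_T = 5.51 + X.
With p_i = (n_i/n_T)P, Kp = p_B1^2 / (p_B2).
Setting this equal to 8.97 kPa and taking the physical root (0 < X < 1) gives X = 0.171.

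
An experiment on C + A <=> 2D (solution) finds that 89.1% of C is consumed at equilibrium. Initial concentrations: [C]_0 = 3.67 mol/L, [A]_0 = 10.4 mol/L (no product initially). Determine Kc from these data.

Let X = conversion of C.
Concentrations: [C] = 3.67 − 3.67X; [A] = 10.4 − 3.67X; [D] = 7.34X.
At X = 0.891: [C] = 0.4, [A] = 7.13, [D] = 6.54.
Kc = [D]^2 / ([C] [A]) = 15.

Kc = 15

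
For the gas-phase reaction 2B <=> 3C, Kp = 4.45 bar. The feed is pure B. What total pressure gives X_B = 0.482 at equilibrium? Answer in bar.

Take 1 mol B as basis and let X be its fractional conversion, so ξ = 0.5X.
Species balance: n_B = 1 − X; n_C = 1.5X.
n_T = Σnᵢ = 1 + 0.5X.
Kp = p_C^3 / (p_B^2) with p_i = (n_i/n_T)·P.
At X = 0.482: the mole-fraction product g(X) = Π y_i^ν_i = 1.135. Since Kp = g(X)·P^{1}, P = (Kp/g)^(1/1) = (4.45/1.135)^(1/1) = 3.92 bar.

P = 3.92 bar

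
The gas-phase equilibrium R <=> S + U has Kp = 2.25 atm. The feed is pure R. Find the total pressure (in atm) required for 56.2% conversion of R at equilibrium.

Take 1 mol R as basis and let X be its fractional conversion, so ξ = X.
Species balance: n_R = 1 − X; n_S = X; n_U = X.
n_T = Σnᵢ = 1 + X.
Kp = p_S p_U / (p_R) with p_i = (n_i/n_T)·P.
At X = 0.562: the mole-fraction product g(X) = Π y_i^ν_i = 0.4617. Since Kp = g(X)·P^{1}, P = (Kp/g)^(1/1) = (2.25/0.4617)^(1/1) = 4.87 atm.

P = 4.87 atm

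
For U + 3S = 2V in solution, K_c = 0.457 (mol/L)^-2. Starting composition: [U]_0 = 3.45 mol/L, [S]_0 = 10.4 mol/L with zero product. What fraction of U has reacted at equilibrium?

X = 0.671

Let X = conversion of U; extent ξ = 3.45·X mol/L.
Concentrations: [U] = 3.45 − 3.45X; [S] = 10.4 − 10.4X; [V] = 6.9X.
K_c = [V]^2 / ([U] [S]^3).
Setting equal to 0.457 and solving for X on (0,1) gives X = 0.671.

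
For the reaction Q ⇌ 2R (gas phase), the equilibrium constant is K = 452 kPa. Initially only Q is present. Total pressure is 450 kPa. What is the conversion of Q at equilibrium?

X = 0.448

Basis: 1 mol Q initially; let X = conversion of Q. Extent ξ = X.
Moles: n_Q = 1 − X; n_R = 2X.
Total moles n_T = 1 + X.
With p_i = (n_i/n_T)P, K = p_R^2 / (p_Q).
Setting this equal to 452 kPa and taking the physical root (0 < X < 1) gives X = 0.448.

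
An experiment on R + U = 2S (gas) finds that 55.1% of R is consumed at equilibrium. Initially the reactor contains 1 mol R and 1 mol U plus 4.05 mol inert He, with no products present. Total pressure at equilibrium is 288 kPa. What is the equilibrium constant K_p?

K_p = 6.02

Take 1 mol R as basis and let X be its fractional conversion, so ξ = X.
At extent ξ: n_R = 1 − X; n_U = 1 − X; n_S = 2X; n_I = 4.05 (inert).
n_T stays at 6.05 (no change in mole number).
At X = 0.551: n_R = 0.449, n_U = 0.449, n_S = 1.1, n_T = 6.05.
p_i = (n_i/n_T)·P. K_p = p_S^2 / (p_R p_U) = 6.02.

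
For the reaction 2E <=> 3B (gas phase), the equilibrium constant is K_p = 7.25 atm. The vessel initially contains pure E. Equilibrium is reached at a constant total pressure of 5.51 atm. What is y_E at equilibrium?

y_E = 0.403

Let X = conversion of E (basis 1 mol E); extent of reaction ξ = 0.5X.
Mole table: n_E = 1 − X; n_B = 1.5X.
Summing: n_T = 1 + 0.5X.
Mole fractions y_i = n_i/n_T; K_p = p_B^3 / (p_E^2) with p_i = y_i·P.
Substituting and setting equal to 7.25 atm gives a polynomial in X; the root in (0,1) is X = 0.497.
Then n_E = 0.503, n_T = 1.25, so y_E = 0.403.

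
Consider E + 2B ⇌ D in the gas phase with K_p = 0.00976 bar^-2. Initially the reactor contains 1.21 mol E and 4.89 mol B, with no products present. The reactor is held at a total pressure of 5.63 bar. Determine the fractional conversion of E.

Let X = conversion of E (basis 1.21 mol E); extent of reaction ξ = 1.21X.
Species balance: n_E = 1.21 − 1.21X; n_B = 4.89 − 2.42X; n_D = 1.21X.
n_T = Σnᵢ = 6.1 − 2.42X.
With p_i = (n_i/n_T)P, K_p = p_D / (p_E p_B^2).
Setting this equal to 0.00976 bar^-2 and taking the physical root (0 < X < 1) gives X = 0.161.

X = 0.161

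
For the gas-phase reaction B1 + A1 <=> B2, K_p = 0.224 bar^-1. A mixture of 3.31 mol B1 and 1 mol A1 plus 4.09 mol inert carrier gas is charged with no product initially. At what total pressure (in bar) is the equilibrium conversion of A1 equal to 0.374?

Basis: 1 mol A1 initially; let X = conversion of A1. Extent ξ = X.
At extent ξ: n_B1 = 3.31 − X; n_A1 = 1 − X; n_B2 = X; n_I = 4.09 (inert).
Total moles n_T = 8.4 − X.
K_p = p_B2 / (p_B1 p_A1) with p_i = (n_i/n_T)·P.
At X = 0.374: the mole-fraction product g(X) = Π y_i^ν_i = 1.633. Since K_p = g(X)·P^{-1}, P = (g/K_p)^(1/1) = (1.633/0.224)^(1/1) = 7.29 bar.

P = 7.29 bar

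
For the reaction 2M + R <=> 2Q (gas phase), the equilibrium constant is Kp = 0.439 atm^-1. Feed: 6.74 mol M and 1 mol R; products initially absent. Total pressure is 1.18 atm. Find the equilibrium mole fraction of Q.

Take 1 mol R as basis and let X be its fractional conversion, so ξ = X.
At extent ξ: n_M = 6.74 − 2X; n_R = 1 − X; n_Q = 2X.
n_T = Σnᵢ = 7.74 − X.
Mole fractions y_i = n_i/n_T; Kp = p_Q^2 / (p_M^2 p_R) with p_i = y_i·P.
Substituting and setting equal to 0.439 atm^-1 gives a polynomial in X; the root in (0,1) is X = 0.525.
Then n_Q = 1.05, n_T = 7.21, so y_Q = 0.146.

y_Q = 0.146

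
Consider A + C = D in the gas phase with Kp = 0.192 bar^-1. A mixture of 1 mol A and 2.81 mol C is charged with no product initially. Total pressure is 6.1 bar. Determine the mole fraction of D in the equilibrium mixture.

y_D = 0.134

Let X = conversion of A (basis 1 mol A); extent of reaction ξ = X.
Species balance: n_A = 1 − X; n_C = 2.81 − X; n_D = X.
Total moles n_T = 3.81 − X.
Mole fractions y_i = n_i/n_T; Kp = p_D / (p_A p_C) with p_i = y_i·P.
This yields a degree-2 equation in X; solving on (0,1), X = 0.451.
Then n_D = 0.451, n_T = 3.36, so y_D = 0.134.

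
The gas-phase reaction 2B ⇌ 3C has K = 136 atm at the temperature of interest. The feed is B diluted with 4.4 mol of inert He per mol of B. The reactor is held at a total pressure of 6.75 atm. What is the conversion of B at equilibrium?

Take 1 mol B as basis and let X be its fractional conversion, so ξ = 0.5X.
Moles: n_B = 1 − X; n_C = 1.5X; n_I = 4.4 (inert).
Summing: n_T = 5.4 + 0.5X.
With p_i = (n_i/n_T)P, K = p_C^3 / (p_B^2).
Setting this equal to 136 atm and taking the physical root (0 < X < 1) gives X = 0.864.

X = 0.864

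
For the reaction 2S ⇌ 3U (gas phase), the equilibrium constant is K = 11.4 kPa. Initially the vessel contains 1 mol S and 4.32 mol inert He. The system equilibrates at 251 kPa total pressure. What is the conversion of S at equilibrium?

Take 1 mol S as basis and let X be its fractional conversion, so ξ = 0.5X.
Moles: n_S = 1 − X; n_U = 1.5X; n_I = 4.32 (inert).
n_T = Σnᵢ = 5.32 + 0.5X.
Mole fractions y_i = n_i/n_T; K = p_U^3 / (p_S^2) with p_i = y_i·P.
Setting this equal to 11.4 kPa and taking the physical root (0 < X < 1) gives X = 0.323.

X = 0.323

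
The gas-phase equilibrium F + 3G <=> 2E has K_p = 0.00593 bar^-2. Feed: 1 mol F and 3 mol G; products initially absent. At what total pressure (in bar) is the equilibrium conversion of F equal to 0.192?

P = 5.32 bar

Let X = conversion of F (basis 1 mol F); extent of reaction ξ = X.
Species balance: n_F = 1 − X; n_G = 3 − 3X; n_E = 2X.
Summing: n_T = 4 − 2X.
K_p = p_E^2 / (p_F p_G^3) with p_i = (n_i/n_T)·P.
At X = 0.192: the mole-fraction product g(X) = Π y_i^ν_i = 0.1675. Since K_p = g(X)·P^{-2}, P = (g/K_p)^(1/2) = (0.1675/0.00593)^(1/2) = 5.32 bar.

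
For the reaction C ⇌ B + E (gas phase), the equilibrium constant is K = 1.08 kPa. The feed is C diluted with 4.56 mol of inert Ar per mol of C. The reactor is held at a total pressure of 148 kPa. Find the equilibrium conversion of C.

Take 1 mol C as basis and let X be its fractional conversion, so ξ = X.
Mole table: n_C = 1 − X; n_B = X; n_E = X; n_I = 4.56 (inert).
n_T = Σnᵢ = 5.56 + X.
Mole fractions y_i = n_i/n_T; K = p_B p_E / (p_C) with p_i = y_i·P.
Equating to 1.08 kPa and solving on 0 < X < 1: X = 0.185.

X = 0.185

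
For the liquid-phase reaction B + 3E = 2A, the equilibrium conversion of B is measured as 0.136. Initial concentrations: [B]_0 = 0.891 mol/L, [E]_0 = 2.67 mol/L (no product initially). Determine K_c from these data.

K_c = 0.00622 (mol/L)^-2

Let X = conversion of B.
Concentrations: [B] = 0.891 − 0.891X; [E] = 2.67 − 2.67X; [A] = 1.78X.
At X = 0.136: [B] = 0.77, [E] = 2.31, [A] = 0.242.
K_c = [A]^2 / ([B] [E]^3) = 0.00622 (mol/L)^-2.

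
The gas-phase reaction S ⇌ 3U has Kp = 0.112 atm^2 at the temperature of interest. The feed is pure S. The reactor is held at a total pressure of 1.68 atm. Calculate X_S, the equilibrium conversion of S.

X = 0.126

Let X = conversion of S (basis 1 mol S); extent of reaction ξ = X.
Species balance: n_S = 1 − X; n_U = 3X.
Total moles n_T = 1 + 2X.
With p_i = (n_i/n_T)P, Kp = p_U^3 / (p_S).
This yields a degree-3 equation in X; solving on (0,1), X = 0.126.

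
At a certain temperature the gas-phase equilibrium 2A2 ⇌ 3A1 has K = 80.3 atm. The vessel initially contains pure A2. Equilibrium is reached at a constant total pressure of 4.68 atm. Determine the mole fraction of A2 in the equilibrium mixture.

Let X = conversion of A2 (basis 1 mol A2); extent of reaction ξ = 0.5X.
Species balance: n_A2 = 1 − X; n_A1 = 1.5X.
Total moles n_T = 1 + 0.5X.
y_i = n_i/n_T, p_i = y_i·P. K = p_A1^3 / (p_A2^2).
Equating to 80.3 atm and solving on 0 < X < 1: X = 0.753.
Then n_A2 = 0.247, n_T = 1.38, so y_A2 = 0.179.

y_A2 = 0.179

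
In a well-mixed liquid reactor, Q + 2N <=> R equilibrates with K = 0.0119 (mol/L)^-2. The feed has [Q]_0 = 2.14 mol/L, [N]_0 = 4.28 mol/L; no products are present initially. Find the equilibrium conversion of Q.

X = 0.139

Let X = conversion of Q; extent ξ = 2.14·X mol/L.
Concentrations: [Q] = 2.14 − 2.14X; [N] = 4.28 − 4.28X; [R] = 2.14X.
K = [R] / ([Q] [N]^2).
Setting equal to 0.0119 and solving for X on (0,1) gives X = 0.139.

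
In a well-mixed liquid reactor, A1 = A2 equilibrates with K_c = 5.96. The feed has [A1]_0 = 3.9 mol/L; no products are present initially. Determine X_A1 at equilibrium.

X = 0.856

Let X = conversion of A1; extent ξ = 3.9·X mol/L.
Concentrations: [A1] = 3.9 − 3.9X; [A2] = 3.9X.
K_c = [A2] / ([A1]).
This equals 5.96 at X = 0.856 (the root in 0 < X < 1).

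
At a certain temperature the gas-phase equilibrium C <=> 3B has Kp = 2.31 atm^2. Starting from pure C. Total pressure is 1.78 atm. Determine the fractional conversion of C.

Take 1 mol C as basis and let X be its fractional conversion, so ξ = X.
Species balance: n_C = 1 − X; n_B = 3X.
Total moles n_T = 1 + 2X.
y_i = n_i/n_T, p_i = y_i·P. Kp = p_B^3 / (p_C).
This yields a degree-3 equation in X; solving on (0,1), X = 0.372.

X = 0.372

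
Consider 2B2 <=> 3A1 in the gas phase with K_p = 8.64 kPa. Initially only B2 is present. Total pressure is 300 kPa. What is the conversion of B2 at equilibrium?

Let X = conversion of B2 (basis 1 mol B2); extent of reaction ξ = 0.5X.
Species balance: n_B2 = 1 − X; n_A1 = 1.5X.
n_T = Σnᵢ = 1 + 0.5X.
Mole fractions y_i = n_i/n_T; K_p = p_A1^3 / (p_B2^2) with p_i = y_i·P.
Equating to 8.64 kPa and solving on 0 < X < 1: X = 0.184.

X = 0.184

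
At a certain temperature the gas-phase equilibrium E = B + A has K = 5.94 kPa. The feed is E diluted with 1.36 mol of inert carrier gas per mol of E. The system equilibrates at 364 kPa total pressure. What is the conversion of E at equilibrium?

Basis: 1 mol E initially; let X = conversion of E. Extent ξ = X.
Mole table: n_E = 1 − X; n_B = X; n_A = X; n_I = 1.36 (inert).
Total moles n_T = 2.36 + X.
With p_i = (n_i/n_T)P, K = p_B p_A / (p_E).
Setting this equal to 5.94 kPa and taking the physical root (0 < X < 1) gives X = 0.184.

X = 0.184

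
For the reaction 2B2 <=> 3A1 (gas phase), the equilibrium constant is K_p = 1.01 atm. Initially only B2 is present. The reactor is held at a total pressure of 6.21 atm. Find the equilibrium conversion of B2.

X = 0.300

Take 1 mol B2 as basis and let X be its fractional conversion, so ξ = 0.5X.
Mole table: n_B2 = 1 − X; n_A1 = 1.5X.
Total moles n_T = 1 + 0.5X.
y_i = n_i/n_T, p_i = y_i·P. K_p = p_A1^3 / (p_B2^2).
This yields a degree-3 equation in X; solving on (0,1), X = 0.300.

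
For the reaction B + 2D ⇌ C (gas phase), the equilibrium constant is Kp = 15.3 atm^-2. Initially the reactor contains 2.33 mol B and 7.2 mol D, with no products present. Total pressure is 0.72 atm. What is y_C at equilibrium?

Let X = conversion of B (basis 2.33 mol B); extent of reaction ξ = 2.33X.
Moles: n_B = 2.33 − 2.33X; n_D = 7.2 − 4.66X; n_C = 2.33X.
Summing: n_T = 9.53 − 4.66X.
With p_i = (n_i/n_T)P, Kp = p_C / (p_B p_D^2).
Setting this equal to 15.3 atm^-2 and taking the physical root (0 < X < 1) gives X = 0.749.
Then n_C = 1.75, n_T = 6.04, so y_C = 0.289.

y_C = 0.289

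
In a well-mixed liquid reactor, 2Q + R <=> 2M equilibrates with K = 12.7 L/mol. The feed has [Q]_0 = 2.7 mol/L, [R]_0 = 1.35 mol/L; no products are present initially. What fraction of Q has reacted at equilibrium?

X = 0.696

Let X = conversion of Q; extent ξ = 2.7X/2 mol/L.
Concentrations: [Q] = 2.7 − 2.7X; [R] = 1.35 − 1.35X; [M] = 2.7X.
K = [M]^2 / ([Q]^2 [R]).
This equals 12.7 at X = 0.696 (the root in 0 < X < 1).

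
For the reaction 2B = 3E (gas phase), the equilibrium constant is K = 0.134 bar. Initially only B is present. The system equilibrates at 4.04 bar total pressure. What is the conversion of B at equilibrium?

Take 1 mol B as basis and let X be its fractional conversion, so ξ = 0.5X.
Moles: n_B = 1 − X; n_E = 1.5X.
Total moles n_T = 1 + 0.5X.
With p_i = (n_i/n_T)P, K = p_E^3 / (p_B^2).
Setting this equal to 0.134 bar and taking the physical root (0 < X < 1) gives X = 0.192.

X = 0.192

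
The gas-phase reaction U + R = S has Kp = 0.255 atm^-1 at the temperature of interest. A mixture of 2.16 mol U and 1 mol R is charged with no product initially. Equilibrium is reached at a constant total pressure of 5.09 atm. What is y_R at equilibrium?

Take 1 mol R as basis and let X be its fractional conversion, so ξ = X.
Species balance: n_U = 2.16 − X; n_R = 1 − X; n_S = X.
Summing: n_T = 3.16 − X.
Mole fractions y_i = n_i/n_T; Kp = p_S / (p_U p_R) with p_i = y_i·P.
Substituting and setting equal to 0.255 atm^-1 gives a polynomial in X; the root in (0,1) is X = 0.450.
Then n_R = 0.55, n_T = 2.71, so y_R = 0.203.

y_R = 0.203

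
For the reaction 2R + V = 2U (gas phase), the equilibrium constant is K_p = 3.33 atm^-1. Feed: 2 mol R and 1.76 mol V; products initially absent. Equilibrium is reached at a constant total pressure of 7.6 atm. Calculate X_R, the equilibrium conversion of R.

X = 0.745

Basis: 2 mol R initially; let X = conversion of R. Extent ξ = X.
Mole table: n_R = 2 − 2X; n_V = 1.76 − X; n_U = 2X.
n_T = Σnᵢ = 3.76 − X.
y_i = n_i/n_T, p_i = y_i·P. K_p = p_U^2 / (p_R^2 p_V).
Setting this equal to 3.33 atm^-1 and taking the physical root (0 < X < 1) gives X = 0.745.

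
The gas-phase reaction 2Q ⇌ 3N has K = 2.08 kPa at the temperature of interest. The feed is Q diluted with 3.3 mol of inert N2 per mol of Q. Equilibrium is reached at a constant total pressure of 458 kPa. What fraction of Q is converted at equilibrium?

X = 0.161

Let X = conversion of Q (basis 1 mol Q); extent of reaction ξ = 0.5X.
Moles: n_Q = 1 − X; n_N = 1.5X; n_I = 3.3 (inert).
n_T = Σnᵢ = 4.3 + 0.5X.
With p_i = (n_i/n_T)P, K = p_N^3 / (p_Q^2).
Equating to 2.08 kPa and solving on 0 < X < 1: X = 0.161.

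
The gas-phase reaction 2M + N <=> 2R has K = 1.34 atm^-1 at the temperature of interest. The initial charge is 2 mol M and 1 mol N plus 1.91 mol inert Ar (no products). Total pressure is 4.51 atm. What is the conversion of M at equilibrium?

Basis: 2 mol M initially; let X = conversion of M. Extent ξ = X.
Species balance: n_M = 2 − 2X; n_N = 1 − X; n_R = 2X; n_I = 1.91 (inert).
Total moles n_T = 4.91 − X.
Mole fractions y_i = n_i/n_T; K = p_R^2 / (p_M^2 p_N) with p_i = y_i·P.
Equating to 1.34 atm^-1 and solving on 0 < X < 1: X = 0.461.

X = 0.461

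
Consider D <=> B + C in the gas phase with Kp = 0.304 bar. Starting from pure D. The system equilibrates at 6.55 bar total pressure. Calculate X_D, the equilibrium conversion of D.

X = 0.211

Let X = conversion of D (basis 1 mol D); extent of reaction ξ = X.
Species balance: n_D = 1 − X; n_B = X; n_C = X.
Total moles n_T = 1 + X.
Mole fractions y_i = n_i/n_T; Kp = p_B p_C / (p_D) with p_i = y_i·P.
Equating to 0.304 bar and solving on 0 < X < 1: X = 0.211.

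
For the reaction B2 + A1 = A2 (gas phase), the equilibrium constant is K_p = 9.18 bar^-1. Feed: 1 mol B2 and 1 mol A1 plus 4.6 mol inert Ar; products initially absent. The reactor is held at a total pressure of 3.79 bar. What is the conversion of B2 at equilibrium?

Basis: 1 mol B2 initially; let X = conversion of B2. Extent ξ = X.
Moles: n_B2 = 1 − X; n_A1 = 1 − X; n_A2 = X; n_I = 4.6 (inert).
Total moles n_T = 6.6 − X.
Mole fractions y_i = n_i/n_T; K_p = p_A2 / (p_B2 p_A1) with p_i = y_i·P.
Setting this equal to 9.18 bar^-1 and taking the physical root (0 < X < 1) gives X = 0.664.

X = 0.664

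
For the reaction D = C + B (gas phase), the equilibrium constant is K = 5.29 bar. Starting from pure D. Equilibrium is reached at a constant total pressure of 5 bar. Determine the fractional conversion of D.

Basis: 1 mol D initially; let X = conversion of D. Extent ξ = X.
Species balance: n_D = 1 − X; n_C = X; n_B = X.
n_T = Σnᵢ = 1 + X.
Mole fractions y_i = n_i/n_T; K = p_C p_B / (p_D) with p_i = y_i·P.
This yields a degree-2 equation in X; solving on (0,1), X = 0.717.

X = 0.717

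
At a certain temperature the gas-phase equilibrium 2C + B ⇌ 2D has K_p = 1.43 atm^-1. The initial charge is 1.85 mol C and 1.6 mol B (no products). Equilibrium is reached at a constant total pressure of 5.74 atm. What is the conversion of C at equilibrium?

X = 0.630

Let X = conversion of C (basis 1.85 mol C); extent of reaction ξ = 0.925X.
Mole table: n_C = 1.85 − 1.85X; n_B = 1.6 − 0.925X; n_D = 1.85X.
Total moles n_T = 3.45 − 0.925X.
With p_i = (n_i/n_T)P, K_p = p_D^2 / (p_C^2 p_B).
This yields a degree-3 equation in X; solving on (0,1), X = 0.630.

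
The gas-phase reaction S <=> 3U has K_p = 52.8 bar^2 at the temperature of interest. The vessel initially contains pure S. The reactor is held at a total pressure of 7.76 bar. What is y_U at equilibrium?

Take 1 mol S as basis and let X be its fractional conversion, so ξ = X.
At extent ξ: n_S = 1 − X; n_U = 3X.
n_T = Σnᵢ = 1 + 2X.
y_i = n_i/n_T, p_i = y_i·P. K_p = p_U^3 / (p_S).
This yields a degree-3 equation in X; solving on (0,1), X = 0.398.
Then n_U = 1.19, n_T = 1.8, so y_U = 0.665.

y_U = 0.665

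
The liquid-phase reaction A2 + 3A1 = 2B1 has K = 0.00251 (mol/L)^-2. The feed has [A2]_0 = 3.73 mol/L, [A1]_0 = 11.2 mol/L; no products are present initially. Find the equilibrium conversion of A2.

Let X = conversion of A2; extent ξ = 3.73·X mol/L.
Concentrations: [A2] = 3.73 − 3.73X; [A1] = 11.2 − 11.2X; [B1] = 7.46X.
K = [B1]^2 / ([A2] [A1]^3).
This equals 0.00251 at X = 0.264 (the root in 0 < X < 1).

X = 0.264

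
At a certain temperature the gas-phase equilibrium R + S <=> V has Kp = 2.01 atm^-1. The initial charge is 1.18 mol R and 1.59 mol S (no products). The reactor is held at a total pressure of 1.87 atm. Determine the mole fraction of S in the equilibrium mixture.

Let X = conversion of R (basis 1.18 mol R); extent of reaction ξ = 1.18X.
Species balance: n_R = 1.18 − 1.18X; n_S = 1.59 − 1.18X; n_V = 1.18X.
Total moles n_T = 2.77 − 1.18X.
y_i = n_i/n_T, p_i = y_i·P. Kp = p_V / (p_R p_S).
Setting this equal to 2.01 atm^-1 and taking the physical root (0 < X < 1) gives X = 0.614.
Then n_S = 0.866, n_T = 2.05, so y_S = 0.423.

y_S = 0.423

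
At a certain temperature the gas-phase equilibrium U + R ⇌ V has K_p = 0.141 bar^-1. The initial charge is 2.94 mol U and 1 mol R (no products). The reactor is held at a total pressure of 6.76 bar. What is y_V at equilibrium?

y_V = 0.115

Basis: 1 mol R initially; let X = conversion of R. Extent ξ = X.
At extent ξ: n_U = 2.94 − X; n_R = 1 − X; n_V = X.
n_T = Σnᵢ = 3.94 − X.
With p_i = (n_i/n_T)P, K_p = p_V / (p_U p_R).
Substituting and setting equal to 0.141 bar^-1 gives a polynomial in X; the root in (0,1) is X = 0.406.
Then n_V = 0.406, n_T = 3.53, so y_V = 0.115.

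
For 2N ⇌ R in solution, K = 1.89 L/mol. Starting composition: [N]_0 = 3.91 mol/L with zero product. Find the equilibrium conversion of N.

X = 0.772

Let X = conversion of N; extent ξ = 3.91X/2 mol/L.
Concentrations: [N] = 3.91 − 3.91X; [R] = 1.96X.
K = [R] / ([N]^2).
Solving K = 1.89 for X ∈ (0,1): X = 0.772.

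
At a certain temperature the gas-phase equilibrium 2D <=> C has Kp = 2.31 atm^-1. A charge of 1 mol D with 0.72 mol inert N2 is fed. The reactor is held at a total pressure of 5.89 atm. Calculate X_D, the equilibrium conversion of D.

X = 0.803

Basis: 1 mol D initially; let X = conversion of D. Extent ξ = 0.5X.
Species balance: n_D = 1 − X; n_C = 0.5X; n_I = 0.72 (inert).
Total moles n_T = 1.72 − 0.5X.
Mole fractions y_i = n_i/n_T; Kp = p_C / (p_D^2) with p_i = y_i·P.
Setting this equal to 2.31 atm^-1 and taking the physical root (0 < X < 1) gives X = 0.803.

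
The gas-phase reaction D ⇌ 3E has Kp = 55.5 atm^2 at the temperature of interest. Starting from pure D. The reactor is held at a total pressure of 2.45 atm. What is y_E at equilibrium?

y_E = 0.917

Take 1 mol D as basis and let X be its fractional conversion, so ξ = X.
Moles: n_D = 1 − X; n_E = 3X.
Total moles n_T = 1 + 2X.
With p_i = (n_i/n_T)P, Kp = p_E^3 / (p_D).
Setting this equal to 55.5 atm^2 and taking the physical root (0 < X < 1) gives X = 0.786.
Then n_E = 2.36, n_T = 2.57, so y_E = 0.917.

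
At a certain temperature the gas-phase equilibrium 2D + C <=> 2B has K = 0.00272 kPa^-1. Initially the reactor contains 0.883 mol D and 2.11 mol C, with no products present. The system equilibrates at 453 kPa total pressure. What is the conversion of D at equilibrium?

X = 0.478

Basis: 0.883 mol D initially; let X = conversion of D. Extent ξ = 0.442X.
Moles: n_D = 0.883 − 0.883X; n_C = 2.11 − 0.442X; n_B = 0.883X.
Summing: n_T = 2.99 − 0.442X.
y_i = n_i/n_T, p_i = y_i·P. K = p_B^2 / (p_D^2 p_C).
Substituting and setting equal to 0.00272 kPa^-1 gives a polynomial in X; the root in (0,1) is X = 0.478.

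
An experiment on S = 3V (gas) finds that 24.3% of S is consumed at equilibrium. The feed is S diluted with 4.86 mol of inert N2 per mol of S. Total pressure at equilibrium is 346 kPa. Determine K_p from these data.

Let X = conversion of S (basis 1 mol S); extent of reaction ξ = X.
At extent ξ: n_S = 1 − X; n_V = 3X; n_I = 4.86 (inert).
Summing: n_T = 5.86 + 2X.
At X = 0.243: n_S = 0.757, n_V = 0.729, n_T = 6.35.
p_i = (n_i/n_T)·P. K_p = p_V^3 / (p_S) = 1.52e+03 kPa^2.

K_p = 1.52e+03 kPa^2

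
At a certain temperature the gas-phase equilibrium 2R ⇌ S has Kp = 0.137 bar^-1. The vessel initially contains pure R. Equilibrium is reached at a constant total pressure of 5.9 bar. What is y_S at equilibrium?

y_S = 0.346

Take 1 mol R as basis and let X be its fractional conversion, so ξ = 0.5X.
Mole table: n_R = 1 − X; n_S = 0.5X.
n_T = Σnᵢ = 1 − 0.5X.
Mole fractions y_i = n_i/n_T; Kp = p_S / (p_R^2) with p_i = y_i·P.
This yields a degree-2 equation in X; solving on (0,1), X = 0.514.
Then n_S = 0.257, n_T = 0.743, so y_S = 0.346.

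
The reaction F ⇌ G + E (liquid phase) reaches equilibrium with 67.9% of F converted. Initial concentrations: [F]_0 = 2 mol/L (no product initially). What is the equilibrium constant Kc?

Kc = 2.87 mol/L

Let X = conversion of F.
Concentrations: [F] = 2 − 2X; [G] = 2X; [E] = 2X.
At X = 0.679: [F] = 0.642, [G] = 1.36, [E] = 1.36.
Kc = [G] [E] / ([F]) = 2.87 mol/L.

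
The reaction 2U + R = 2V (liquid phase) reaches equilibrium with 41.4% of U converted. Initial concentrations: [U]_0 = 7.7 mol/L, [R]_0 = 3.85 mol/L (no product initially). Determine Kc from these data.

Let X = conversion of U.
Concentrations: [U] = 7.7 − 7.7X; [R] = 3.85 − 3.85X; [V] = 7.7X.
At X = 0.414: [U] = 4.51, [R] = 2.26, [V] = 3.19.
Kc = [V]^2 / ([U]^2 [R]) = 0.221 L/mol.

Kc = 0.221 L/mol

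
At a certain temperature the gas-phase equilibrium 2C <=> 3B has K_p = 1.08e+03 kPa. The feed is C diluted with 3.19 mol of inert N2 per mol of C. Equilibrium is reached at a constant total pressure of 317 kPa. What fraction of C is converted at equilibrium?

Basis: 1 mol C initially; let X = conversion of C. Extent ξ = 0.5X.
Moles: n_C = 1 − X; n_B = 1.5X; n_I = 3.19 (inert).
n_T = Σnᵢ = 4.19 + 0.5X.
y_i = n_i/n_T, p_i = y_i·P. K_p = p_B^3 / (p_C^2).
Setting this equal to 1.08e+03 kPa and taking the physical root (0 < X < 1) gives X = 0.717.

X = 0.717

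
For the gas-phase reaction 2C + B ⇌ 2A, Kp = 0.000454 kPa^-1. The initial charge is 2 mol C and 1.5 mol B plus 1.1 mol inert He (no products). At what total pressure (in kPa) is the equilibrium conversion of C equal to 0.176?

Take 2 mol C as basis and let X be its fractional conversion, so ξ = X.
Species balance: n_C = 2 − 2X; n_B = 1.5 − X; n_A = 2X; n_I = 1.1 (inert).
Summing: n_T = 4.6 − X.
Kp = p_A^2 / (p_C^2 p_B) with p_i = (n_i/n_T)·P.
At X = 0.176: the mole-fraction product g(X) = Π y_i^ν_i = 0.1524. Since Kp = g(X)·P^{-1}, P = (g/Kp)^(1/1) = (0.1524/0.000454)^(1/1) = 336 kPa.

P = 336 kPa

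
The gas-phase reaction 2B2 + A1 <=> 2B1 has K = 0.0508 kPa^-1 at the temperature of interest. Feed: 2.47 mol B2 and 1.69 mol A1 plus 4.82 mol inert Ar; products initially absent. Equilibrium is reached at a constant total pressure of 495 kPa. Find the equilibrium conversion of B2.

X = 0.626

Take 2.47 mol B2 as basis and let X be its fractional conversion, so ξ = 1.24X.
Mole table: n_B2 = 2.47 − 2.47X; n_A1 = 1.69 − 1.24X; n_B1 = 2.47X; n_I = 4.82 (inert).
n_T = Σnᵢ = 8.98 − 1.24X.
With p_i = (n_i/n_T)P, K = p_B1^2 / (p_B2^2 p_A1).
Substituting and setting equal to 0.0508 kPa^-1 gives a polynomial in X; the root in (0,1) is X = 0.626.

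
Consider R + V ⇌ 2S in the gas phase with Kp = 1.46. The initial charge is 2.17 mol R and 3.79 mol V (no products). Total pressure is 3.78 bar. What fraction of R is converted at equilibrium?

X = 0.486

Take 2.17 mol R as basis and let X be its fractional conversion, so ξ = 2.17X.
Species balance: n_R = 2.17 − 2.17X; n_V = 3.79 − 2.17X; n_S = 4.34X.
Since Δν = 0, n_T = 5.96 throughout.
Mole fractions y_i = n_i/n_T; Kp = p_S^2 / (p_R p_V) with p_i = y_i·P.
This yields a degree-2 equation in X; solving on (0,1), X = 0.486.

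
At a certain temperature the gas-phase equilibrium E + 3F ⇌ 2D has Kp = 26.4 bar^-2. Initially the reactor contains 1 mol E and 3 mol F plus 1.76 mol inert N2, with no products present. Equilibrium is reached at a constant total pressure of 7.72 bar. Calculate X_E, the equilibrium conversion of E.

X = 0.819

Basis: 1 mol E initially; let X = conversion of E. Extent ξ = X.
Species balance: n_E = 1 − X; n_F = 3 − 3X; n_D = 2X; n_I = 1.76 (inert).
Summing: n_T = 5.76 − 2X.
With p_i = (n_i/n_T)P, Kp = p_D^2 / (p_E p_F^3).
Equating to 26.4 bar^-2 and solving on 0 < X < 1: X = 0.819.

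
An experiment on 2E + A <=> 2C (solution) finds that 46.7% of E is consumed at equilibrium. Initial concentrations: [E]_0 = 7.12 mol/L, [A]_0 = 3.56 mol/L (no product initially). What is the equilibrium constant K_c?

Let X = conversion of E.
Concentrations: [E] = 7.12 − 7.12X; [A] = 3.56 − 3.56X; [C] = 7.12X.
At X = 0.467: [E] = 3.79, [A] = 1.9, [C] = 3.33.
K_c = [C]^2 / ([E]^2 [A]) = 0.405 L/mol.

K_c = 0.405 L/mol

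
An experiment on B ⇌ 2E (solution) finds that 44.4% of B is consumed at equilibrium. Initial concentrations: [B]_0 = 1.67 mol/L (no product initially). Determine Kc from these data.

Let X = conversion of B.
Concentrations: [B] = 1.67 − 1.67X; [E] = 3.34X.
At X = 0.444: [B] = 0.929, [E] = 1.48.
Kc = [E]^2 / ([B]) = 2.37 mol/L.

Kc = 2.37 mol/L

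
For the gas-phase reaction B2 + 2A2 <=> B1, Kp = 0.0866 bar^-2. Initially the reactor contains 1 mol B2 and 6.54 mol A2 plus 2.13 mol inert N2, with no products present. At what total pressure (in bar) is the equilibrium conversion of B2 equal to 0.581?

P = 6.33 bar

Let X = conversion of B2 (basis 1 mol B2); extent of reaction ξ = X.
At extent ξ: n_B2 = 1 − X; n_A2 = 6.54 − 2X; n_B1 = X; n_I = 2.13 (inert).
Total moles n_T = 9.67 − 2X.
Kp = p_B1 / (p_B2 p_A2^2) with p_i = (n_i/n_T)·P.
At X = 0.581: the mole-fraction product g(X) = Π y_i^ν_i = 3.47. Since Kp = g(X)·P^{-2}, P = (g/Kp)^(1/2) = (3.47/0.0866)^(1/2) = 6.33 bar.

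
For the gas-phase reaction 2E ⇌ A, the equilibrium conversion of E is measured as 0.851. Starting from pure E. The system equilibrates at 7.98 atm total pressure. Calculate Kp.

Kp = 1.38 atm^-1

Let X = conversion of E (basis 1 mol E); extent of reaction ξ = 0.5X.
Species balance: n_E = 1 − X; n_A = 0.5X.
Total moles n_T = 1 − 0.5X.
At X = 0.851: n_E = 0.149, n_A = 0.425, n_T = 0.575.
p_i = (n_i/n_T)·P. Kp = p_A / (p_E^2) = 1.38 atm^-1.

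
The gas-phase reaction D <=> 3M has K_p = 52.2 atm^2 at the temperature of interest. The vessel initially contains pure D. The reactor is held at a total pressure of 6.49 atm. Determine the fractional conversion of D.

Basis: 1 mol D initially; let X = conversion of D. Extent ξ = X.
Moles: n_D = 1 − X; n_M = 3X.
n_T = Σnᵢ = 1 + 2X.
y_i = n_i/n_T, p_i = y_i·P. K_p = p_M^3 / (p_D).
Substituting and setting equal to 52.2 atm^2 gives a polynomial in X; the root in (0,1) is X = 0.450.

X = 0.450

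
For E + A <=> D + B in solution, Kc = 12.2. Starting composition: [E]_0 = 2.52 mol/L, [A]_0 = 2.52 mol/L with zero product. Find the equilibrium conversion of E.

Let X = conversion of E; extent ξ = 2.52·X mol/L.
Concentrations: [E] = 2.52 − 2.52X; [A] = 2.52 − 2.52X; [D] = 2.52X; [B] = 2.52X.
Kc = [D] [B] / ([E] [A]).
Equating to 12.2: the physical root is X = 0.777.

X = 0.777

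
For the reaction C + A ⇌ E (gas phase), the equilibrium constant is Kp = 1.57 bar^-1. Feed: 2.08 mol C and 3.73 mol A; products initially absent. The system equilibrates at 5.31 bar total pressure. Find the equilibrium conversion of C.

X = 0.806

Basis: 2.08 mol C initially; let X = conversion of C. Extent ξ = 2.08X.
Mole table: n_C = 2.08 − 2.08X; n_A = 3.73 − 2.08X; n_E = 2.08X.
Summing: n_T = 5.81 − 2.08X.
y_i = n_i/n_T, p_i = y_i·P. Kp = p_E / (p_C p_A).
Equating to 1.57 bar^-1 and solving on 0 < X < 1: X = 0.806.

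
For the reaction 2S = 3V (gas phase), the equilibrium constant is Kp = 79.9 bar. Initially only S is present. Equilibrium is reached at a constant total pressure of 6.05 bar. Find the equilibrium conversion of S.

X = 0.730

Basis: 1 mol S initially; let X = conversion of S. Extent ξ = 0.5X.
Species balance: n_S = 1 − X; n_V = 1.5X.
Total moles n_T = 1 + 0.5X.
y_i = n_i/n_T, p_i = y_i·P. Kp = p_V^3 / (p_S^2).
Equating to 79.9 bar and solving on 0 < X < 1: X = 0.730.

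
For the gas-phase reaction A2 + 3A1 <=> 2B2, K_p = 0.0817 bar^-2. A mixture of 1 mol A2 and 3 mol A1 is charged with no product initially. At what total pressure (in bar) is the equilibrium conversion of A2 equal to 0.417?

P = 5.23 bar

Let X = conversion of A2 (basis 1 mol A2); extent of reaction ξ = X.
Species balance: n_A2 = 1 − X; n_A1 = 3 − 3X; n_B2 = 2X.
Summing: n_T = 4 − 2X.
K_p = p_B2^2 / (p_A2 p_A1^3) with p_i = (n_i/n_T)·P.
At X = 0.417: the mole-fraction product g(X) = Π y_i^ν_i = 2.235. Since K_p = g(X)·P^{-2}, P = (g/K_p)^(1/2) = (2.235/0.0817)^(1/2) = 5.23 bar.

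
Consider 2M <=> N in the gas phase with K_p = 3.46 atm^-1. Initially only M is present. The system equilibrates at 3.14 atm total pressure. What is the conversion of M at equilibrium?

Take 1 mol M as basis and let X be its fractional conversion, so ξ = 0.5X.
Moles: n_M = 1 − X; n_N = 0.5X.
n_T = Σnᵢ = 1 − 0.5X.
y_i = n_i/n_T, p_i = y_i·P. K_p = p_N / (p_M^2).
This yields a degree-2 equation in X; solving on (0,1), X = 0.850.

X = 0.850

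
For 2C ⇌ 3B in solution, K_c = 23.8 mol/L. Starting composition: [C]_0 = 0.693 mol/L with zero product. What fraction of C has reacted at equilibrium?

Let X = conversion of C; extent ξ = 0.693X/2 mol/L.
Concentrations: [C] = 0.693 − 0.693X; [B] = 1.04X.
K_c = [B]^3 / ([C]^2).
This equals 23.8 at X = 0.783 (the root in 0 < X < 1).

X = 0.783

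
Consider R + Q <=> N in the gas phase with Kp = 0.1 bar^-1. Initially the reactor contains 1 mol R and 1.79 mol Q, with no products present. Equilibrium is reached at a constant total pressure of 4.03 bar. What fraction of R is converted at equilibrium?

X = 0.198

Basis: 1 mol R initially; let X = conversion of R. Extent ξ = X.
At extent ξ: n_R = 1 − X; n_Q = 1.79 − X; n_N = X.
Total moles n_T = 2.79 − X.
Mole fractions y_i = n_i/n_T; Kp = p_N / (p_R p_Q) with p_i = y_i·P.
Equating to 0.1 bar^-1 and solving on 0 < X < 1: X = 0.198.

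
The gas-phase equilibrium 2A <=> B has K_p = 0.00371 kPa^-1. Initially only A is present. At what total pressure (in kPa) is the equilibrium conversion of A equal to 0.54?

P = 251 kPa

Let X = conversion of A (basis 1 mol A); extent of reaction ξ = 0.5X.
Moles: n_A = 1 − X; n_B = 0.5X.
Total moles n_T = 1 − 0.5X.
K_p = p_B / (p_A^2) with p_i = (n_i/n_T)·P.
At X = 0.54: the mole-fraction product g(X) = Π y_i^ν_i = 0.9315. Since K_p = g(X)·P^{-1}, P = (g/K_p)^(1/1) = (0.9315/0.00371)^(1/1) = 251 kPa.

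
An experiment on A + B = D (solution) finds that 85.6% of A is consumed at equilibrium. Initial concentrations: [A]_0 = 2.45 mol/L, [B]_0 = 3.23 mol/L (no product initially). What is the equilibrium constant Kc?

Let X = conversion of A.
Concentrations: [A] = 2.45 − 2.45X; [B] = 3.23 − 2.45X; [D] = 2.45X.
At X = 0.856: [A] = 0.353, [B] = 1.13, [D] = 2.1.
Kc = [D] / ([A] [B]) = 5.25 L/mol.

Kc = 5.25 L/mol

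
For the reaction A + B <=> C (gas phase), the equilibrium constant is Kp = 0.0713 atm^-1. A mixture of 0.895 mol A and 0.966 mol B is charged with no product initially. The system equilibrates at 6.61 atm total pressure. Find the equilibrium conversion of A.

Take 0.895 mol A as basis and let X be its fractional conversion, so ξ = 0.895X.
Moles: n_A = 0.895 − 0.895X; n_B = 0.966 − 0.895X; n_C = 0.895X.
n_T = Σnᵢ = 1.86 − 0.895X.
y_i = n_i/n_T, p_i = y_i·P. Kp = p_C / (p_A p_B).
This yields a degree-2 equation in X; solving on (0,1), X = 0.182.

X = 0.182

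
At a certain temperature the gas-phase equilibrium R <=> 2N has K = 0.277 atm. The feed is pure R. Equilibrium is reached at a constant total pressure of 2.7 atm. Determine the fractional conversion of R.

X = 0.158

Basis: 1 mol R initially; let X = conversion of R. Extent ξ = X.
Species balance: n_R = 1 − X; n_N = 2X.
Summing: n_T = 1 + X.
With p_i = (n_i/n_T)P, K = p_N^2 / (p_R).
This yields a degree-2 equation in X; solving on (0,1), X = 0.158.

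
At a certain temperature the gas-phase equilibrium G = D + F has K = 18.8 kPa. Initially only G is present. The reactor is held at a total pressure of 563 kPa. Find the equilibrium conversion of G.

X = 0.180

Take 1 mol G as basis and let X be its fractional conversion, so ξ = X.
At extent ξ: n_G = 1 − X; n_D = X; n_F = X.
Total moles n_T = 1 + X.
y_i = n_i/n_T, p_i = y_i·P. K = p_D p_F / (p_G).
This yields a degree-2 equation in X; solving on (0,1), X = 0.180.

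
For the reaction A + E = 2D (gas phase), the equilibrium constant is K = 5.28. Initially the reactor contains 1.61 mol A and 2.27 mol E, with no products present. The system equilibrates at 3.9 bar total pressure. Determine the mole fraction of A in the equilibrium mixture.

Basis: 1.61 mol A initially; let X = conversion of A. Extent ξ = 1.61X.
Moles: n_A = 1.61 − 1.61X; n_E = 2.27 − 1.61X; n_D = 3.22X.
Total moles n_T = 3.88 (Δν = 0, constant).
Mole fractions y_i = n_i/n_T; K = p_D^2 / (p_A p_E) with p_i = y_i·P.
This yields a degree-2 equation in X; solving on (0,1), X = 0.624.
Then n_A = 0.605, n_T = 3.88, so y_A = 0.156.

y_A = 0.156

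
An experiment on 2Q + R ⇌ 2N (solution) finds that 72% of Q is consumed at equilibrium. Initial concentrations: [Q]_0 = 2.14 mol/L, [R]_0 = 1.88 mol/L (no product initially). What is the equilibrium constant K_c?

K_c = 5.96 L/mol

Let X = conversion of Q.
Concentrations: [Q] = 2.14 − 2.14X; [R] = 1.88 − 1.07X; [N] = 2.14X.
At X = 0.72: [Q] = 0.599, [R] = 1.11, [N] = 1.54.
K_c = [N]^2 / ([Q]^2 [R]) = 5.96 L/mol.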